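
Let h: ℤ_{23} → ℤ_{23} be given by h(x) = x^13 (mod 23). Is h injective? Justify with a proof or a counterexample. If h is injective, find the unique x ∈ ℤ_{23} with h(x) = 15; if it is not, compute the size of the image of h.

Since 23 is prime, the nonzero elements of ℤ_{23} form a cyclic group of order 22.
As gcd(13, 22) = 1, raising to the 13th power is a bijection on this group: if x_1^13 ≡ x_2^13 then (x_1x_2^{−1})^13 = 1, and the only element of order dividing gcd(13, 22) = 1 is 1, so x_1 = x_2.
With h(0) = 0 this makes h injective on all of ℤ_{23}, hence bijective (finite equal-size domain and codomain). In particular h is injective.
Since h is injective, we find the preimage of 15. The inverse of x ↦ x^13 on (ℤ_{23})^× is x ↦ x^17, because 13·17 = 221 = 10·22 + 1 ≡ 1 (mod 22) and x^{22} = 1 for x ≠ 0 (Fermat). So h⁻¹(15) = 15^17 mod 23.
Repeated squaring mod 23: 15^1 ≡ 15, 15^2 ≡ 15² = 225 ≡ 18, 15^4 ≡ 18² = 324 ≡ 2, 15^8 ≡ 2² = 4, 15^16 ≡ 4² = 16. Since 17 = 16 + 1, 15^17 ≡ 16·15: 16·15 = 240 ≡ 10. So 15^17 ≡ 10 (mod 23).
Hence h⁻¹(15) = 10.

10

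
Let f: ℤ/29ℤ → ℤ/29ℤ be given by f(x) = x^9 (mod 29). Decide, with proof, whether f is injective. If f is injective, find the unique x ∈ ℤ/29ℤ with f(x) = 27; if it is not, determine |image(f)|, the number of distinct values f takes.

Since 29 is prime, the nonzero elements of ℤ/29ℤ form a cyclic group of order 28.
As gcd(9, 28) = 1, raising to the 9th power is a bijection on this group: if s^9 ≡ t^9 then (st^{−1})^9 = 1, and the only element of order dividing gcd(9, 28) = 1 is 1, so s = t.
With f(0) = 0 this makes f injective on all of ℤ/29ℤ, hence bijective (finite equal-size domain and codomain). In particular f is injective.
Since f is injective, we find the preimage of 27. The inverse of x ↦ x^9 on (ℤ/29ℤ)^× is x ↦ x^25, because 9·25 = 225 = 8·28 + 1 ≡ 1 (mod 28) and x^{28} = 1 for x ≠ 0 (Fermat). So f⁻¹(27) = 27^25 mod 29.
Repeated squaring mod 29: 27^1 ≡ 27, 27^2 ≡ 27² = 729 ≡ 4, 27^4 ≡ 4² = 16, 27^8 ≡ 16² = 256 ≡ 24, 27^16 ≡ 24² = 576 ≡ 25. Since 25 = 16 + 8 + 1, 27^25 ≡ 25·24·27: 25·24 = 600 ≡ 20, then 20·27 = 540 ≡ 18. So 27^25 ≡ 18 (mod 29).
Hence f⁻¹(27) = 18.

18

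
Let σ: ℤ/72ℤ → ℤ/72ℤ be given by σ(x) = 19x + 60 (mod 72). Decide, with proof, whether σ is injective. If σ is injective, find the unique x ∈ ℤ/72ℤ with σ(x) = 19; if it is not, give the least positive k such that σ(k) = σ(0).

13

Suppose σ(x_1) = σ(x_2) in ℤ/72ℤ. Then 19x_1 + 60 ≡ 19x_2 + 60 (mod 72), thus 19(x_1 − x_2) ≡ 0 (mod 72).
Since gcd(19, 72) = 1, 19 is invertible modulo 72, thus x_1 − x_2 ≡ 0 (mod 72), i.e. x_1 = x_2.
So σ is injective.
We now compute 19⁻¹ mod 72 explicitly. Euclid's algorithm: 72 = 3·19 + 15, 19 = 1·15 + 4, 15 = 3·4 + 3, 4 = 1·3 + 1; back-substituting gives 1 = 19·19 − 5·72, so 19⁻¹ ≡ 19 (mod 72).
Since σ is injective, we compute σ⁻¹(19): solve 19x + 60 ≡ 19 (mod 72), i.e. 19x ≡ 31 (mod 72).
Multiplying by 19⁻¹ = 19 gives x ≡ 19·31 = 589 = 8·72 + 13 ≡ 13 (mod 72).
Check: σ(13) = 19·13 + 60 = 307 = 4·72 + 19 ≡ 19 (mod 72).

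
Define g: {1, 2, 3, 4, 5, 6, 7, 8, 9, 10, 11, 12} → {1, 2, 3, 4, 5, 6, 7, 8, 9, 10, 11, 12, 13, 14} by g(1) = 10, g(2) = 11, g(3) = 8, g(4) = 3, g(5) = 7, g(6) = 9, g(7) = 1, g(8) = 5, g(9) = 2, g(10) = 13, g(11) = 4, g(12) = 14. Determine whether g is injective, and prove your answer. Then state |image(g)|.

12

The values g(1), …, g(12) are 10, 11, 8, 3, 7, 9, 1, 5, 2, 13, 4, 14 — all distinct.
So g(a) = g(b) only when a = b, and g is injective.
The image of g is {1, 2, 3, 4, 5, 7, 8, 9, 10, 11, 13, 14}, which has 12 elements.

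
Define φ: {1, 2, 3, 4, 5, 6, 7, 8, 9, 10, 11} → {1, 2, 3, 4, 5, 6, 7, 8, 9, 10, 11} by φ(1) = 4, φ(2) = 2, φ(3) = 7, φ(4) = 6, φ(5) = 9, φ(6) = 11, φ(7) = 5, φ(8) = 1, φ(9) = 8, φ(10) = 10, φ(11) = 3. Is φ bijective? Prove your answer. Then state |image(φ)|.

The values 4, 2, 7, 6, 9, 11, 5, 1, 8, 10, 3 are a permutation of {1, 2, 3, 4, 5, 6, 7, 8, 9, 10, 11}: each element appears exactly once.
So φ is injective and surjective, hence bijective.
The image of φ is {1, 2, 3, 4, 5, 6, 7, 8, 9, 10, 11}, which has 11 elements.

11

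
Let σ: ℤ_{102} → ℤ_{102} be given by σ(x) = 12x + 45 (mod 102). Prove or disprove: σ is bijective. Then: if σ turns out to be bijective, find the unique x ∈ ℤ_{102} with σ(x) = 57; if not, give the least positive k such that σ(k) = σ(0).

17

Recall: σ is injective if σ(a) = σ(b) implies a = b.
We have gcd(12, 102) = 6 > 1. Taking a = 0 and b = 17: σ(0) = 45 and σ(17) = 12·17 + 45 = 249 ≡ 45 (mod 102).
So σ(0) = σ(17) while 0 ≠ 17, hence σ is not injective, hence not bijective.
Since σ is not bijective, we find the least positive k with σ(k) = σ(0): this means 12k ≡ 0 (mod 102), i.e. 102 ∣ 12k. Since gcd(12, 102) = 6, dividing through by 6 this holds exactly when 17 ∣ 2k, and as gcd(2, 17) = 1, exactly when 17 ∣ k.
The smallest positive such k is 17.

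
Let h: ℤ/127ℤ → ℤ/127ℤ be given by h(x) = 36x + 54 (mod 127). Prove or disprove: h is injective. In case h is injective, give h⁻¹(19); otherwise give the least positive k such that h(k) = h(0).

Recall: h is injective if h(a) = h(b) implies a = b.
Suppose h(a) = h(b) in ℤ/127ℤ. Then 36a + 54 ≡ 36b + 54 (mod 127), so 36(a − b) ≡ 0 (mod 127).
Since gcd(36, 127) = 1, 36 is invertible modulo 127, thus a − b ≡ 0 (mod 127), i.e. a = b.
Therefore h is injective.
We now compute 36⁻¹ mod 127 explicitly. Euclid's algorithm: 127 = 3·36 + 19, 36 = 1·19 + 17, 19 = 1·17 + 2, 17 = 8·2 + 1; back-substituting gives 1 = 60·36 − 17·127, so 36⁻¹ ≡ 60 (mod 127).
Since h is injective, we find h⁻¹(19): we need 36x ≡ 19 − 54 ≡ 92 (mod 127). Using 36⁻¹ = 60: x ≡ 60·92 = 5520 = 43·127 + 59, so x = 59.
Check: h(59) = 36·59 + 54 = 2178 = 17·127 + 19 ≡ 19 (mod 127).

59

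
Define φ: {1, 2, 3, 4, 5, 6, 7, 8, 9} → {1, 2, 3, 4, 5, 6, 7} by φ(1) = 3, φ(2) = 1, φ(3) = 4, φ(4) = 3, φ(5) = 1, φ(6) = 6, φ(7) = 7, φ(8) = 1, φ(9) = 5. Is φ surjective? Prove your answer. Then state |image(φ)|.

6

No element maps to 2, so φ is not surjective.
The image of φ is {1, 3, 4, 5, 6, 7}, which has 6 elements.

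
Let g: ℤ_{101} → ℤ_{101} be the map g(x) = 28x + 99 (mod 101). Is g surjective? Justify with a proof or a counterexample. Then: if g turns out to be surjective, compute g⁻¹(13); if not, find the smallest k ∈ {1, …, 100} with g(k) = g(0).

Recall that g is surjective if every y in the codomain equals g(x) for some x in the domain.
Since gcd(28, 101) = 1, 28 is invertible modulo 101. Euclid's algorithm: 101 = 3·28 + 17, 28 = 1·17 + 11, 17 = 1·11 + 6, 11 = 1·6 + 5, 6 = 1·5 + 1; back-substituting gives 1 = 83·28 − 23·101, so 28⁻¹ ≡ 83 (mod 101).
Then y ↦ 83(y − 99) is a two-sided inverse to g, so every y ∈ ℤ_{101} has a preimage.
Thus g is surjective.
Since g is surjective, we compute g⁻¹(13): solve 28x + 99 ≡ 13 (mod 101), i.e. 28x ≡ 15 (mod 101).
Multiplying by 28⁻¹ = 83 gives x ≡ 83·15 = 1245 = 12·101 + 33 ≡ 33 (mod 101).
Check: g(33) = 28·33 + 99 = 1023 = 10·101 + 13 ≡ 13 (mod 101).

33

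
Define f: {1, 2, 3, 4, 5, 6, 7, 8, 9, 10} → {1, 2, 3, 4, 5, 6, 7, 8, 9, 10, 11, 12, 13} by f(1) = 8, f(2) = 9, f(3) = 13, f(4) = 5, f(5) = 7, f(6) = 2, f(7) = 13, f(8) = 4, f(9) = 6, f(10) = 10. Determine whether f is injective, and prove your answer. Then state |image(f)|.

9

f(3) = 13 = f(7) with 3 ≠ 7, so f is not injective.
The image of f is {2, 4, 5, 6, 7, 8, 9, 10, 13}, which has 9 elements.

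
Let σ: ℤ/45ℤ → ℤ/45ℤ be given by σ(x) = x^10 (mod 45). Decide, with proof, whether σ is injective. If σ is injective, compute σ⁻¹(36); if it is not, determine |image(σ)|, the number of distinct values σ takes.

σ(2): Repeated squaring mod 45: 2^1 ≡ 2, 2^2 ≡ 2² = 4, 2^4 ≡ 4² = 16, 2^8 ≡ 16² = 256 ≡ 31. Since 10 = 8 + 2, 2^10 ≡ 31·4: 31·4 = 124 ≡ 34. So 2^10 ≡ 34 (mod 45).
σ(7): Repeated squaring mod 45: 7^1 ≡ 7, 7^2 ≡ 7² = 49 ≡ 4, 7^4 ≡ 4² = 16, 7^8 ≡ 16² = 256 ≡ 31. Since 10 = 8 + 2, 7^10 ≡ 31·4: 31·4 = 124 ≡ 34. So 7^10 ≡ 34 (mod 45).
So σ(2) = σ(7) = 34 while 2 ≠ 7, therefore σ is not injective.
Since σ is not injective, we determine |image(σ)|. Computing x^10 mod 45 for each x (by repeated squaring, reducing mod 45 at every step), the values σ(0), σ(1), …, σ(44) are: 0, 1, 34, 9, 31, 40, 36, 34, 19, 36, 10, 16, 9, 4, 31, 0, 16, 19, 9, 1, 25, 36, 4, 4, 36, 25, 1, 9, 19, 16, 0, 31, 4, 9, 16, 10, 36, 19, 34, 36, 40, 31, 9, 34, 1.
The distinct values are {0, 1, 4, 9, 10, 16, 19, 25, 31, 34, 36, 40}; there are 12 of them.

12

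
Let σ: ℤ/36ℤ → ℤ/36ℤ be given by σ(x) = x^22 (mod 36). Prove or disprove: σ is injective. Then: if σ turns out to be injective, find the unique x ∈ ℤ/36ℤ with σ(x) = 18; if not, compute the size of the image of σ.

σ(0) = 0^22 = 0.
σ(6): Repeated squaring mod 36: 6^1 ≡ 6, 6^2 ≡ 6² = 36 ≡ 0, 6^4 ≡ 0² = 0, 6^8 ≡ 0² = 0, 6^16 ≡ 0² = 0. Since 22 = 16 + 4 + 2, 6^22 ≡ 0·0·0: 0·0 = 0, then 0·0 = 0. So 6^22 ≡ 0 (mod 36).
So σ(0) = σ(6) = 0 while 0 ≠ 6, hence σ is not injective.
Since σ is not injective, we determine |image(σ)|. Computing x^22 mod 36 for each x (by repeated squaring, reducing mod 36 at every step), the values σ(0), σ(1), …, σ(35) are: 0, 1, 16, 9, 4, 13, 0, 25, 28, 9, 28, 25, 0, 13, 4, 9, 16, 1, 0, 1, 16, 9, 4, 13, 0, 25, 28, 9, 28, 25, 0, 13, 4, 9, 16, 1.
The distinct values are {0, 1, 4, 9, 13, 16, 25, 28}; there are 8 of them.

8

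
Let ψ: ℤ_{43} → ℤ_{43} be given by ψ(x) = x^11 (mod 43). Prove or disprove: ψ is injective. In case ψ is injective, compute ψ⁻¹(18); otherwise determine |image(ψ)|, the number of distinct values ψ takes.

20

Since 43 is prime, the nonzero elements of ℤ_{43} form a cyclic group of order 42.
As gcd(11, 42) = 1, raising to the 11th power is a bijection on this group: if x_1^11 ≡ x_2^11 then (x_1x_2^{−1})^11 = 1, and the only element of order dividing gcd(11, 42) = 1 is 1, so x_1 = x_2.
With ψ(0) = 0 this makes ψ injective on all of ℤ_{43}, hence bijective (finite equal-size domain and codomain). In particular ψ is injective.
Since ψ is injective, we find the preimage of 18. The inverse of x ↦ x^11 on (ℤ_{43})^× is x ↦ x^23, because 11·23 = 253 = 6·42 + 1 ≡ 1 (mod 42) and x^{42} = 1 for x ≠ 0 (Fermat). So ψ⁻¹(18) = 18^23 mod 43.
Repeated squaring mod 43: 18^1 ≡ 18, 18^2 ≡ 18² = 324 ≡ 23, 18^4 ≡ 23² = 529 ≡ 13, 18^8 ≡ 13² = 169 ≡ 40, 18^16 ≡ 40² = 1600 ≡ 9. Since 23 = 16 + 4 + 2 + 1, 18^23 ≡ 9·13·23·18: 9·13 = 117 ≡ 31, then 31·23 = 713 ≡ 25, then 25·18 = 450 ≡ 20. So 18^23 ≡ 20 (mod 43).
Hence ψ⁻¹(18) = 20.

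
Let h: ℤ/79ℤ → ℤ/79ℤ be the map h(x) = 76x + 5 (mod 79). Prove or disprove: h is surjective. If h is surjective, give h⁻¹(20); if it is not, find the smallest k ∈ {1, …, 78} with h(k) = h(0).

Recall that surjectivity means every element of the codomain has a preimage under h.
Since gcd(76, 79) = 1, 76 is invertible modulo 79. Euclid's algorithm: 79 = 1·76 + 3, 76 = 25·3 + 1; back-substituting gives 1 = 26·76 − 25·79, so 76⁻¹ ≡ 26 (mod 79).
Then y ↦ 26(y − 5) is a two-sided inverse to h, so every y ∈ ℤ/79ℤ has a preimage.
Thus h is surjective.
Since h is surjective, we find h⁻¹(20): we need 76x ≡ 20 − 5 ≡ 15 (mod 79). Using 76⁻¹ = 26: x ≡ 26·15 = 390 = 4·79 + 74, so x = 74.
Check: h(74) = 76·74 + 5 = 5629 = 71·79 + 20 ≡ 20 (mod 79).

74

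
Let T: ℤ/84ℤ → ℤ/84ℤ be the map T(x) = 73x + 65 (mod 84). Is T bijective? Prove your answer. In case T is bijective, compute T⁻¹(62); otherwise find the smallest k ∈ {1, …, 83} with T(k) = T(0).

If T(u) = T(v), then 73u ≡ 73v (mod 84). Because gcd(73, 84) = 1, we may cancel 73 to get u ≡ v (mod 84).
We now compute 73⁻¹ mod 84 explicitly. Euclid's algorithm: 84 = 1·73 + 11, 73 = 6·11 + 7, 11 = 1·7 + 4, 7 = 1·4 + 3, 4 = 1·3 + 1; back-substituting gives 1 = 61·73 − 53·84, so 73⁻¹ ≡ 61 (mod 84).
Then y ↦ 61(y − 65) is a two-sided inverse to T, so every y ∈ ℤ/84ℤ has a preimage.
Hence T is bijective.
Since T is bijective, we compute T⁻¹(62): solve 73x + 65 ≡ 62 (mod 84), i.e. 73x ≡ 81 (mod 84).
Multiplying by 73⁻¹ = 61 gives x ≡ 61·81 = 4941 = 58·84 + 69 ≡ 69 (mod 84).
Check: T(69) = 73·69 + 65 = 5102 = 60·84 + 62 ≡ 62 (mod 84).

69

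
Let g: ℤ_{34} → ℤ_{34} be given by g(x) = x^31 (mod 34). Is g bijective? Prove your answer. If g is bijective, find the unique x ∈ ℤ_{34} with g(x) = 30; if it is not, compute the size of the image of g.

Computing x^31 mod 34 for each x (by repeated squaring, reducing mod 34 at every step), the values g(0), g(1), …, g(33) are: 0, 1, 26, 23, 30, 7, 20, 5, 32, 19, 12, 31, 10, 21, 28, 25, 16, 17, 18, 9, 6, 13, 24, 3, 22, 15, 2, 29, 14, 27, 4, 11, 8, 33.
Every element of ℤ_{34} appears exactly once in this list, so g is a bijection, and in particular bijective.
Since g is bijective, we read off the preimage of 30 from the same table: g(4) = 30, so g⁻¹(30) = 4.

4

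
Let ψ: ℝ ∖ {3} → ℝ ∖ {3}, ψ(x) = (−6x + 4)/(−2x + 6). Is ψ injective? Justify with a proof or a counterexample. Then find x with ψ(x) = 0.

2/3

Suppose ψ(u) = ψ(v). Cross-multiplying: (−6u + 4)(−2v + 6) = (−6v + 4)(−2u + 6).
Expanding both sides and cancelling the symmetric terms leaves −28·(u − v) = 0. Since −28 ≠ 0, u = v. So ψ is injective.
Solving ψ(x) = 0: cross-multiplying gives −6x + 4 = 0(−2x + 6), which rearranges to −6x = −4, so x = 2/3.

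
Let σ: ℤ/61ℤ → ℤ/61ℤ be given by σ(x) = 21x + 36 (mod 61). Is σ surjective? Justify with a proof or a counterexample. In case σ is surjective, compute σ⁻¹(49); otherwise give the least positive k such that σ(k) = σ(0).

Since gcd(21, 61) = 1, 21 is invertible modulo 61. Euclid's algorithm: 61 = 2·21 + 19, 21 = 1·19 + 2, 19 = 9·2 + 1; back-substituting gives 1 = 32·21 − 11·61, so 21⁻¹ ≡ 32 (mod 61).
For any y ∈ ℤ/61ℤ, x = 32(y − 36) mod 61 satisfies σ(x) = 21·32(y − 36) + 36 ≡ y (since 21·32 ≡ 1 mod 61). So every y has a preimage.
Therefore σ is surjective.
Since σ is surjective, we find σ⁻¹(49): we need 21x ≡ 49 − 36 ≡ 13 (mod 61). Using 21⁻¹ = 32: x ≡ 32·13 = 416 = 6·61 + 50, so x = 50.
Check: σ(50) = 21·50 + 36 = 1086 = 17·61 + 49 ≡ 49 (mod 61).

50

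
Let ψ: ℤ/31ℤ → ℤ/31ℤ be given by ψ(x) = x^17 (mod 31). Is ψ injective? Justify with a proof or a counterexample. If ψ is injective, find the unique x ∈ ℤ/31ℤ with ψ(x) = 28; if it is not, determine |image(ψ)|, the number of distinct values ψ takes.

Since 31 is prime, the nonzero elements of ℤ/31ℤ form a cyclic group of order 30.
As gcd(17, 30) = 1, raising to the 17th power is a bijection on this group: if x_1^17 ≡ x_2^17 then (x_1x_2^{−1})^17 = 1, and the only element of order dividing gcd(17, 30) = 1 is 1, so x_1 = x_2.
With ψ(0) = 0 this makes ψ injective on all of ℤ/31ℤ, hence bijective (finite equal-size domain and codomain). In particular ψ is injective.
Since ψ is injective, we find the preimage of 28. The inverse of x ↦ x^17 on (ℤ/31ℤ)^× is x ↦ x^23, because 17·23 = 391 = 13·30 + 1 ≡ 1 (mod 30) and x^{30} = 1 for x ≠ 0 (Fermat). So ψ⁻¹(28) = 28^23 mod 31.
Repeated squaring mod 31: 28^1 ≡ 28, 28^2 ≡ 28² = 784 ≡ 9, 28^4 ≡ 9² = 81 ≡ 19, 28^8 ≡ 19² = 361 ≡ 20, 28^16 ≡ 20² = 400 ≡ 28. Since 23 = 16 + 4 + 2 + 1, 28^23 ≡ 28·19·9·28: 28·19 = 532 ≡ 5, then 5·9 = 45 ≡ 14, then 14·28 = 392 ≡ 20. So 28^23 ≡ 20 (mod 31).
Hence ψ⁻¹(28) = 20.

20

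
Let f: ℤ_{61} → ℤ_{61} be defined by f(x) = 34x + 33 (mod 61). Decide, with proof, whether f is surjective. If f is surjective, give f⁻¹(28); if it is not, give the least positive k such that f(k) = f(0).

16

Since gcd(34, 61) = 1, 34 is invertible modulo 61. Euclid's algorithm: 61 = 1·34 + 27, 34 = 1·27 + 7, 27 = 3·7 + 6, 7 = 1·6 + 1; back-substituting gives 1 = 9·34 − 5·61, so 34⁻¹ ≡ 9 (mod 61).
Then y ↦ 9(y − 33) is a two-sided inverse to f, so every y ∈ ℤ_{61} has a preimage.
Therefore f is surjective.
Since f is surjective, we compute f⁻¹(28): solve 34x + 33 ≡ 28 (mod 61), i.e. 34x ≡ 56 (mod 61).
Multiplying by 34⁻¹ = 9 gives x ≡ 9·56 = 504 = 8·61 + 16 ≡ 16 (mod 61).
Check: f(16) = 34·16 + 33 = 577 = 9·61 + 28 ≡ 28 (mod 61).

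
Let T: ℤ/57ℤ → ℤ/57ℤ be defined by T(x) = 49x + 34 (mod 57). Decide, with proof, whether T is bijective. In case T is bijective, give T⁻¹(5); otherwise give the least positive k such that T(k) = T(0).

If T(x_1) = T(x_2), then 49x_1 ≡ 49x_2 (mod 57). Because gcd(49, 57) = 1, we may cancel 49 to get x_1 ≡ x_2 (mod 57).
We now compute 49⁻¹ mod 57 explicitly. Euclid's algorithm: 57 = 1·49 + 8, 49 = 6·8 + 1; back-substituting gives 1 = 7·49 − 6·57, so 49⁻¹ ≡ 7 (mod 57).
For any y ∈ ℤ/57ℤ, x = 7(y − 34) mod 57 satisfies T(x) = 49·7(y − 34) + 34 ≡ y (since 49·7 ≡ 1 mod 57). So every y has a preimage.
So T is bijective.
Since T is bijective, we compute T⁻¹(5): solve 49x + 34 ≡ 5 (mod 57), i.e. 49x ≡ 28 (mod 57).
Multiplying by 49⁻¹ = 7 gives x ≡ 7·28 = 196 = 3·57 + 25 ≡ 25 (mod 57).
Check: T(25) = 49·25 + 34 = 1259 = 22·57 + 5 ≡ 5 (mod 57).

25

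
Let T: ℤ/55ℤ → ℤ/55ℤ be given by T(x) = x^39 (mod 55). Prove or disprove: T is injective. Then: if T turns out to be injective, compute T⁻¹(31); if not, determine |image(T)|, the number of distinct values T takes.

16

Computing x^39 mod 55 for each x (by repeated squaring, reducing mod 55 at every step), the values T(0), T(1), …, T(54) are: 0, 1, 28, 37, 14, 20, 46, 8, 7, 49, 10, 11, 23, 17, 4, 25, 31, 13, 52, 29, 5, 21, 33, 12, 39, 15, 36, 53, 2, 19, 40, 16, 43, 22, 34, 50, 26, 3, 42, 24, 30, 51, 38, 32, 44, 45, 6, 48, 47, 9, 35, 41, 18, 27, 54.
Every element of ℤ/55ℤ appears exactly once in this list, so T is a bijection, and in particular injective.
Since T is injective, we read off the preimage of 31 from the same table: T(16) = 31, so T⁻¹(31) = 16.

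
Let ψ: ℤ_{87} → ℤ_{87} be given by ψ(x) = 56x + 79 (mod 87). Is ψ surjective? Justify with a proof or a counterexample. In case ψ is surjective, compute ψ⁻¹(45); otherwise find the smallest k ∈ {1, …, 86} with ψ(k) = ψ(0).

Since gcd(56, 87) = 1, 56 is invertible modulo 87. Euclid's algorithm: 87 = 1·56 + 31, 56 = 1·31 + 25, 31 = 1·25 + 6, 25 = 4·6 + 1; back-substituting gives 1 = 14·56 − 9·87, so 56⁻¹ ≡ 14 (mod 87).
For any y ∈ ℤ_{87}, x = 14(y − 79) mod 87 satisfies ψ(x) = 56·14(y − 79) + 79 ≡ y (since 56·14 ≡ 1 mod 87). So every y has a preimage.
Therefore ψ is surjective.
Since ψ is surjective, we compute ψ⁻¹(45): solve 56x + 79 ≡ 45 (mod 87), i.e. 56x ≡ 53 (mod 87).
Multiplying by 56⁻¹ = 14 gives x ≡ 14·53 = 742 = 8·87 + 46 ≡ 46 (mod 87).
Check: ψ(46) = 56·46 + 79 = 2655 = 30·87 + 45 ≡ 45 (mod 87).

46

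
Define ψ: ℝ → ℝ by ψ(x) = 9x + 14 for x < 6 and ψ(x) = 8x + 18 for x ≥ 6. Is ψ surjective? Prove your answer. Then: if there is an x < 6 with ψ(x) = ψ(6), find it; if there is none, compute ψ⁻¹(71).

Both pieces are strictly increasing (slopes 9 and 8), so each is injective on its own interval.
The left piece maps (−∞, 6) onto (−∞, 68); the right piece maps [6, ∞) onto [66, ∞).
The union (−∞, 68) ∪ [66, ∞) covers ℝ, so ψ is surjective.
For the follow-up: the images overlap, so an x < 6 with ψ(x) = ψ(6) exists. ψ(6) = 66; solving 9x + 14 = 66 for x < 6 gives x = (66 − 14)/9 = 52/9.

52/9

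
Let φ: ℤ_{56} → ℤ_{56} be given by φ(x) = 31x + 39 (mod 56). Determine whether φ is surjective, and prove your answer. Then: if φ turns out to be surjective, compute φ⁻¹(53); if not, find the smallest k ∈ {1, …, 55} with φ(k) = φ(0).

Since gcd(31, 56) = 1, 31 is invertible modulo 56. Euclid's algorithm: 56 = 1·31 + 25, 31 = 1·25 + 6, 25 = 4·6 + 1; back-substituting gives 1 = 47·31 − 26·56, so 31⁻¹ ≡ 47 (mod 56).
Then y ↦ 47(y − 39) is a two-sided inverse to φ, so every y ∈ ℤ_{56} has a preimage.
So φ is surjective.
Since φ is surjective, we find φ⁻¹(53): we need 31x ≡ 53 − 39 ≡ 14 (mod 56). Using 31⁻¹ = 47: x ≡ 47·14 = 658 = 11·56 + 42, so x = 42.
Check: φ(42) = 31·42 + 39 = 1341 = 23·56 + 53 ≡ 53 (mod 56).

42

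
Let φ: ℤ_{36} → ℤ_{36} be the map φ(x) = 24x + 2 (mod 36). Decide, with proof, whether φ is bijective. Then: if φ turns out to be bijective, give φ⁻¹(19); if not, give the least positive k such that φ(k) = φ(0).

3

We have gcd(24, 36) = 12 > 1. Taking s = 0 and t = 3: φ(0) = 2 and φ(3) = 24·3 + 2 = 74 ≡ 2 (mod 36).
So φ(0) = φ(3) while 0 ≠ 3, thus φ is not injective, hence not bijective.
Since φ is not bijective, we find the least positive k with φ(k) = φ(0): this means 24k ≡ 0 (mod 36), i.e. 36 ∣ 24k. Since gcd(24, 36) = 12, dividing through by 12 this holds exactly when 3 ∣ 2k, and as gcd(2, 3) = 1, exactly when 3 ∣ k.
The smallest positive such k is 3.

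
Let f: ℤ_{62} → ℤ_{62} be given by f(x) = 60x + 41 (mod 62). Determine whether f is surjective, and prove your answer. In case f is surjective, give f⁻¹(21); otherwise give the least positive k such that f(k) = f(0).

31

Since gcd(60, 62) = 2, we have 60x ≡ 0 (mod 2) for all x, so f(x) ≡ 1 (mod 2).
But 0 ≢ 1 (mod 2), so 0 ∈ ℤ_{62} has no preimage. So f is not surjective.
Since f is not surjective, we find the least positive k with f(k) = f(0): this means 60k ≡ 0 (mod 62), i.e. 62 ∣ 60k. Since gcd(60, 62) = 2, dividing through by 2 this holds exactly when 31 ∣ 30k, and as gcd(30, 31) = 1, exactly when 31 ∣ k.
The smallest positive such k is 31.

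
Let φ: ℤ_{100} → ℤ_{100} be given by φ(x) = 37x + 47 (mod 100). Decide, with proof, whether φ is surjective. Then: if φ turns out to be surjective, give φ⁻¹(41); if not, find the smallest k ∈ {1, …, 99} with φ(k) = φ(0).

62

Since gcd(37, 100) = 1, 37 is invertible modulo 100. Euclid's algorithm: 100 = 2·37 + 26, 37 = 1·26 + 11, 26 = 2·11 + 4, 11 = 2·4 + 3, 4 = 1·3 + 1; back-substituting gives 1 = 73·37 − 27·100, so 37⁻¹ ≡ 73 (mod 100).
For any y ∈ ℤ_{100}, x = 73(y − 47) mod 100 satisfies φ(x) = 37·73(y − 47) + 47 ≡ y (since 37·73 ≡ 1 mod 100). So every y has a preimage.
Therefore φ is surjective.
Since φ is surjective, we find φ⁻¹(41): we need 37x ≡ 41 − 47 ≡ 94 (mod 100). Using 37⁻¹ = 73: x ≡ 73·94 = 6862 = 68·100 + 62, so x = 62.
Check: φ(62) = 37·62 + 47 = 2341 = 23·100 + 41 ≡ 41 (mod 100).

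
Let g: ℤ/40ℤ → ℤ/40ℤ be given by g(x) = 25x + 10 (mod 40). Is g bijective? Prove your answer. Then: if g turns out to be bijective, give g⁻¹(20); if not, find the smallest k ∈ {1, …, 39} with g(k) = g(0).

We have gcd(25, 40) = 5 > 1. Taking x_1 = 0 and x_2 = 8: g(0) = 10 and g(8) = 25·8 + 10 = 210 ≡ 10 (mod 40).
So g(0) = g(8) while 0 ≠ 8, therefore g is not injective, hence not bijective.
Since g is not bijective, we find the least positive k with g(k) = g(0): this means 25k ≡ 0 (mod 40), i.e. 40 ∣ 25k. Since gcd(25, 40) = 5, dividing through by 5 this holds exactly when 8 ∣ 5k, and as gcd(5, 8) = 1, exactly when 8 ∣ k.
The smallest positive such k is 8.

8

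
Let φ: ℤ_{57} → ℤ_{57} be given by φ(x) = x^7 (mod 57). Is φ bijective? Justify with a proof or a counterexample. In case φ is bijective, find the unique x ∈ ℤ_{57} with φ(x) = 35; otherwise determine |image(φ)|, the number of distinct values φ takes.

Computing x^7 mod 57 for each x (by repeated squaring, reducing mod 57 at every step), the values φ(0), φ(1), …, φ(56) are: 0, 1, 14, 21, 25, 35, 9, 7, 8, 42, 34, 11, 12, 10, 41, 51, 55, 5, 18, 19, 20, 33, 40, 44, 54, 28, 26, 27, 4, 53, 30, 31, 29, 3, 13, 17, 24, 37, 38, 39, 52, 2, 6, 16, 47, 45, 46, 23, 15, 49, 50, 48, 22, 32, 36, 43, 56.
Every element of ℤ_{57} appears exactly once in this list, so φ is a bijection, and in particular bijective.
Since φ is bijective, we read off the preimage of 35 from the same table: φ(5) = 35, so φ⁻¹(35) = 5.

5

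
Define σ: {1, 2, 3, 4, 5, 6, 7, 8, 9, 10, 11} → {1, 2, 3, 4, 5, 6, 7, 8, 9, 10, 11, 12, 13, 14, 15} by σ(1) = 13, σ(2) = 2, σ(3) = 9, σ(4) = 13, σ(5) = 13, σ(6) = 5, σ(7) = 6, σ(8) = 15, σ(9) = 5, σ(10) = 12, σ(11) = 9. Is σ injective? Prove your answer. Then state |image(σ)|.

7

σ(1) = 13 = σ(4) with 1 ≠ 4, so σ is not injective.
The image of σ is {2, 5, 6, 9, 12, 13, 15}, which has 7 elements.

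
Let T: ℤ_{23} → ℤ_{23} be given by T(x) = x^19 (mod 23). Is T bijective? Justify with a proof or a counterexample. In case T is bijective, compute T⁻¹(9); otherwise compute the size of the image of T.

Since 23 is prime, the nonzero elements of ℤ_{23} form a cyclic group of order 22.
As gcd(19, 22) = 1, raising to the 19th power is a bijection on this group: if a^19 ≡ b^19 then (ab^{−1})^19 = 1, and the only element of order dividing gcd(19, 22) = 1 is 1, so a = b.
With T(0) = 0 this makes T injective on all of ℤ_{23}, hence bijective (finite equal-size domain and codomain). In particular T is bijective.
Since T is bijective, we find the preimage of 9. The inverse of x ↦ x^19 on (ℤ_{23})^× is x ↦ x^7, because 19·7 = 133 = 6·22 + 1 ≡ 1 (mod 22) and x^{22} = 1 for x ≠ 0 (Fermat). So T⁻¹(9) = 9^7 mod 23.
Repeated squaring mod 23: 9^1 ≡ 9, 9^2 ≡ 9² = 81 ≡ 12, 9^4 ≡ 12² = 144 ≡ 6. Since 7 = 4 + 2 + 1, 9^7 ≡ 6·12·9: 6·12 = 72 ≡ 3, then 3·9 = 27 ≡ 4. So 9^7 ≡ 4 (mod 23).
Hence T⁻¹(9) = 4.

4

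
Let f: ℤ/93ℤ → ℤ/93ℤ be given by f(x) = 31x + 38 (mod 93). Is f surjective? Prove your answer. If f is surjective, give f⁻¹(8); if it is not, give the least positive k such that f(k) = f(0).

By definition, surjectivity means every element of the codomain has a preimage under f.
Since gcd(31, 93) = 31, we have 31x ≡ 0 (mod 31) for all x, so f(x) ≡ 7 (mod 31).
But 0 ≢ 7 (mod 31), so 0 ∈ ℤ/93ℤ has no preimage. Hence f is not surjective.
Since f is not surjective, we find the least positive k with f(k) = f(0): this means 31k ≡ 0 (mod 93), i.e. 93 ∣ 31k. Since gcd(31, 93) = 31, dividing through by 31 this holds exactly when 3 ∣ k.
The smallest positive such k is 3.

3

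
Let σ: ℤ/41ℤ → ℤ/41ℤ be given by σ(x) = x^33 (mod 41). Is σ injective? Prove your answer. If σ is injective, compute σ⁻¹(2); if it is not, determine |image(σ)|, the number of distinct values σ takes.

36

Since 41 is prime, the nonzero elements of ℤ/41ℤ form a cyclic group of order 40.
As gcd(33, 40) = 1, raising to the 33rd power is a bijection on this group: if s^33 ≡ t^33 then (st^{−1})^33 = 1, and the only element of order dividing gcd(33, 40) = 1 is 1, so s = t.
With σ(0) = 0 this makes σ injective on all of ℤ/41ℤ, hence bijective (finite equal-size domain and codomain). In particular σ is injective.
Since σ is injective, we find the preimage of 2. The inverse of x ↦ x^33 on (ℤ/41ℤ)^× is x ↦ x^17, because 33·17 = 561 = 14·40 + 1 ≡ 1 (mod 40) and x^{40} = 1 for x ≠ 0 (Fermat). So σ⁻¹(2) = 2^17 mod 41.
Repeated squaring mod 41: 2^1 ≡ 2, 2^2 ≡ 2² = 4, 2^4 ≡ 4² = 16, 2^8 ≡ 16² = 256 ≡ 10, 2^16 ≡ 10² = 100 ≡ 18. Since 17 = 16 + 1, 2^17 ≡ 18·2: 18·2 = 36. So 2^17 ≡ 36 (mod 41).
Hence σ⁻¹(2) = 36.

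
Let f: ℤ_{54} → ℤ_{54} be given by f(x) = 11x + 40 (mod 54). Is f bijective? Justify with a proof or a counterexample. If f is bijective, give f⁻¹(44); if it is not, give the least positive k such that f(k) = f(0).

By definition, f is injective when f(x_1) = f(x_2) forces x_1 = x_2.
If f(x_1) = f(x_2), then 11x_1 ≡ 11x_2 (mod 54). Because gcd(11, 54) = 1, we may cancel 11 to get x_1 ≡ x_2 (mod 54).
We now compute 11⁻¹ mod 54 explicitly. Euclid's algorithm: 54 = 4·11 + 10, 11 = 1·10 + 1; back-substituting gives 1 = 5·11 − 1·54, so 11⁻¹ ≡ 5 (mod 54).
Then y ↦ 5(y − 40) is a two-sided inverse to f, so every y ∈ ℤ_{54} has a preimage.
Therefore f is bijective.
Since f is bijective, we compute f⁻¹(44): solve 11x + 40 ≡ 44 (mod 54), i.e. 11x ≡ 4 (mod 54).
Multiplying by 11⁻¹ = 5 gives x ≡ 5·4 = 20 ≡ 20 (mod 54).
Check: f(20) = 11·20 + 40 = 260 = 4·54 + 44 ≡ 44 (mod 54).

20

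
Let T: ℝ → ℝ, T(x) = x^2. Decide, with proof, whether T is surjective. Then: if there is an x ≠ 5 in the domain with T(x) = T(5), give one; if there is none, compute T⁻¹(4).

Since 2 is even, x^2 ≥ 0 for all x ∈ ℝ, so −1 ∈ ℝ has no preimage. So T is not surjective.
For the follow-up, such an x exists: taking x = −5 ∈ ℝ gives T(−5) = 25 = T(5) with −5 ≠ 5.

-5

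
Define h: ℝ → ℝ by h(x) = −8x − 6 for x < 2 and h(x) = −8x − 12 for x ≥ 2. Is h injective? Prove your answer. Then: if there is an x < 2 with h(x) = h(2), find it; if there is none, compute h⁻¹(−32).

Both pieces are strictly decreasing (slopes −8 and −8), so each is injective on its own interval.
The left piece maps (−∞, 2) onto (−22, ∞); the right piece maps [2, ∞) onto (−∞, −28].
These images are disjoint, so no value is attained by both pieces. Hence h is injective.
Because the two images are disjoint, no x < 2 has h(x) = h(2), so we compute h⁻¹(−32): −32 lies in (−∞, −28], so solve −8x − 12 = −32: x = (−32 + 12)/(−8) = 5/2.

5/2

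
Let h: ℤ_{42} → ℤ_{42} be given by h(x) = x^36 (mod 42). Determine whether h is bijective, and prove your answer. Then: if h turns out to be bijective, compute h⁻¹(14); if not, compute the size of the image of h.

8

h(2): Repeated squaring mod 42: 2^1 ≡ 2, 2^2 ≡ 2² = 4, 2^4 ≡ 4² = 16, 2^8 ≡ 16² = 256 ≡ 4, 2^16 ≡ 4² = 16, 2^32 ≡ 16² = 256 ≡ 4. Since 36 = 32 + 4, 2^36 ≡ 4·16: 4·16 = 64 ≡ 22. So 2^36 ≡ 22 (mod 42).
h(4): Repeated squaring mod 42: 4^1 ≡ 4, 4^2 ≡ 4² = 16, 4^4 ≡ 16² = 256 ≡ 4, 4^8 ≡ 4² = 16, 4^16 ≡ 16² = 256 ≡ 4, 4^32 ≡ 4² = 16. Since 36 = 32 + 4, 4^36 ≡ 16·4: 16·4 = 64 ≡ 22. So 4^36 ≡ 22 (mod 42).
So h(2) = h(4) = 22 while 2 ≠ 4, so h is not injective, hence not bijective.
Since h is not bijective, we determine |image(h)|. Computing x^36 mod 42 for each x (by repeated squaring, reducing mod 42 at every step), the values h(0), h(1), …, h(41) are: 0, 1, 22, 15, 22, 1, 36, 7, 22, 15, 22, 1, 36, 1, 28, 15, 22, 1, 36, 1, 22, 21, 22, 1, 36, 1, 22, 15, 28, 1, 36, 1, 22, 15, 22, 7, 36, 1, 22, 15, 22, 1.
The distinct values are {0, 1, 7, 15, 21, 22, 28, 36}; there are 8 of them.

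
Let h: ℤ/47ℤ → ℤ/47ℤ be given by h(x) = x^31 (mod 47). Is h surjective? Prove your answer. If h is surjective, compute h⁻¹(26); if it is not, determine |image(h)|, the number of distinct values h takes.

Since 47 is prime, the nonzero elements of ℤ/47ℤ form a cyclic group of order 46.
As gcd(31, 46) = 1, raising to the 31st power is a bijection on this group: if s^31 ≡ t^31 then (st^{−1})^31 = 1, and the only element of order dividing gcd(31, 46) = 1 is 1, so s = t.
With h(0) = 0 this makes h injective on all of ℤ/47ℤ, hence bijective (finite equal-size domain and codomain). In particular h is surjective.
Since h is surjective, we find the preimage of 26. The inverse of x ↦ x^31 on (ℤ/47ℤ)^× is x ↦ x^3, because 31·3 = 93 = 2·46 + 1 ≡ 1 (mod 46) and x^{46} = 1 for x ≠ 0 (Fermat). So h⁻¹(26) = 26^3 mod 47.
Repeated squaring mod 47: 26^1 ≡ 26, 26^2 ≡ 26² = 676 ≡ 18. Since 3 = 2 + 1, 26^3 ≡ 18·26: 18·26 = 468 ≡ 45. So 26^3 ≡ 45 (mod 47).
Hence h⁻¹(26) = 45.

45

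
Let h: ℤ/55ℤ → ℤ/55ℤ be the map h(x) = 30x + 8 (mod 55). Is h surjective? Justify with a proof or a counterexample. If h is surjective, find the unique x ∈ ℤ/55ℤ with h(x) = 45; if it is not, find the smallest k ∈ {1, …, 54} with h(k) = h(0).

By definition, h is surjective if every y in the codomain equals h(x) for some x in the domain.
Since gcd(30, 55) = 5, we have 30x ≡ 0 (mod 5) for all x, so h(x) ≡ 3 (mod 5).
But 0 ≢ 3 (mod 5), so 0 ∈ ℤ/55ℤ has no preimage. Therefore h is not surjective.
Since h is not surjective, we find the least positive k with h(k) = h(0): this means 30k ≡ 0 (mod 55), i.e. 55 ∣ 30k. Since gcd(30, 55) = 5, dividing through by 5 this holds exactly when 11 ∣ 6k, and as gcd(6, 11) = 1, exactly when 11 ∣ k.
The smallest positive such k is 11.

11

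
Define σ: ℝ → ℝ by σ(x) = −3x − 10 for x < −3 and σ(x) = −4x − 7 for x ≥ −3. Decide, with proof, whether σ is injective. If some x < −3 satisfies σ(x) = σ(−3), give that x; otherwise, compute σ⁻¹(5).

-5

Both pieces are strictly decreasing (slopes −3 and −4), so each is injective on its own interval.
The left piece maps (−∞, −3) onto (−1, ∞); the right piece maps [−3, ∞) onto (−∞, 5].
These images overlap. In particular σ(−3) = 5 (right piece), and solving −3x − 10 = 5 on the left piece gives x = −5 < −3.
So σ(−5) = σ(−3) with −5 ≠ −3, and σ is not injective. This x = −5 is the requested value below −3.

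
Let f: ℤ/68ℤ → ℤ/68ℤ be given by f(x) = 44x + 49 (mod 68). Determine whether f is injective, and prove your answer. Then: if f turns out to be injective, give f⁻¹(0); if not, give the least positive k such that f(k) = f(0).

We have gcd(44, 68) = 4 > 1. Taking x_1 = 0 and x_2 = 17: f(0) = 49 and f(17) = 44·17 + 49 = 797 ≡ 49 (mod 68).
So f(0) = f(17) while 0 ≠ 17, hence f is not injective.
Since f is not injective, we find the least positive k with f(k) = f(0): this means 44k ≡ 0 (mod 68), i.e. 68 ∣ 44k. Since gcd(44, 68) = 4, dividing through by 4 this holds exactly when 17 ∣ 11k, and as gcd(11, 17) = 1, exactly when 17 ∣ k.
The smallest positive such k is 17.

17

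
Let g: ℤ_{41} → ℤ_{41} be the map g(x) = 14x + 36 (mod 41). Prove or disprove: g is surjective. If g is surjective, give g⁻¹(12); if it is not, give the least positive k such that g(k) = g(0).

10

By definition, g is surjective if every y in the codomain equals g(x) for some x in the domain.
Since gcd(14, 41) = 1, 14 is invertible modulo 41. Euclid's algorithm: 41 = 2·14 + 13, 14 = 1·13 + 1; back-substituting gives 1 = 3·14 − 1·41, so 14⁻¹ ≡ 3 (mod 41).
Then y ↦ 3(y − 36) is a two-sided inverse to g, so every y ∈ ℤ_{41} has a preimage.
So g is surjective.
Since g is surjective, we compute g⁻¹(12): solve 14x + 36 ≡ 12 (mod 41), i.e. 14x ≡ 17 (mod 41).
Multiplying by 14⁻¹ = 3 gives x ≡ 3·17 = 51 = 1·41 + 10 ≡ 10 (mod 41).
Check: g(10) = 14·10 + 36 = 176 = 4·41 + 12 ≡ 12 (mod 41).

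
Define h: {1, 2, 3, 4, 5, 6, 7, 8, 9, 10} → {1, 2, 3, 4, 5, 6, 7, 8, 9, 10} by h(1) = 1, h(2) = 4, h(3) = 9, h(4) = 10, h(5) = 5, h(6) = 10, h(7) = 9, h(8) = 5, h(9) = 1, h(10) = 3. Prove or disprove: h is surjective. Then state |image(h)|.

No element maps to 2, so h is not surjective.
The image of h is {1, 3, 4, 5, 9, 10}, which has 6 elements.

6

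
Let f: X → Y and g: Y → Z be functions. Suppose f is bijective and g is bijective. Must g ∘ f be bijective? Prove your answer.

bijective

Injectivity: if g(f(x_1)) = g(f(x_2)) then f(x_1) = f(x_2) (g injective) so x_1 = x_2 (f injective).
Surjectivity: for c ∈ Z pick b with g(b) = c, then a with f(a) = b; then (g ∘ f)(a) = c.
Hence g ∘ f is bijective.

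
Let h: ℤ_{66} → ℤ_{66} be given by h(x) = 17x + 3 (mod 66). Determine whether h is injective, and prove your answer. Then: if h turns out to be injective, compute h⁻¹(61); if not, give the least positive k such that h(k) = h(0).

Recall: injectivity means: for all s, t in the domain, h(s) = h(t) implies s = t.
If h(s) = h(t), then 17s ≡ 17t (mod 66). Because gcd(17, 66) = 1, we may cancel 17 to get s ≡ t (mod 66).
Hence h is injective.
We now compute 17⁻¹ mod 66 explicitly. Euclid's algorithm: 66 = 3·17 + 15, 17 = 1·15 + 2, 15 = 7·2 + 1; back-substituting gives 1 = 35·17 − 9·66, so 17⁻¹ ≡ 35 (mod 66).
Since h is injective, we find h⁻¹(61): we need 17x ≡ 61 − 3 ≡ 58 (mod 66). Using 17⁻¹ = 35: x ≡ 35·58 = 2030 = 30·66 + 50, so x = 50.
Check: h(50) = 17·50 + 3 = 853 = 12·66 + 61 ≡ 61 (mod 66).

50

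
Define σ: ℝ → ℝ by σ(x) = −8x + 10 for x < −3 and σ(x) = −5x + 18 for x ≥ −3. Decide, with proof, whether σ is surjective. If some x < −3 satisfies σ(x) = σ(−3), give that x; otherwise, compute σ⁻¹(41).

-31/8

Both pieces are strictly decreasing (slopes −8 and −5), so each is injective on its own interval.
The left piece maps (−∞, −3) onto (34, ∞); the right piece maps [−3, ∞) onto (−∞, 33].
The union (34, ∞) ∪ (−∞, 33] omits the interval between 34 and 33; in particular 34 has no preimage. So σ is not surjective.
Because the two images are disjoint, no x < −3 has σ(x) = σ(−3), so we compute σ⁻¹(41): 41 lies in (34, ∞), so solve −8x + 10 = 41: x = (41 − 10)/(−8) = −31/8.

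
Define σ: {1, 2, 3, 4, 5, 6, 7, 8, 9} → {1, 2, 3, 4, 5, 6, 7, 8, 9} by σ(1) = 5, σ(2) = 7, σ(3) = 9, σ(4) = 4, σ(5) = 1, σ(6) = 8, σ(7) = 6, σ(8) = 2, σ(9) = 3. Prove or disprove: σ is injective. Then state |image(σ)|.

The values σ(1), …, σ(9) are 5, 7, 9, 4, 1, 8, 6, 2, 3 — all distinct.
So σ(s) = σ(t) only when s = t, and σ is injective.
The image of σ is {1, 2, 3, 4, 5, 6, 7, 8, 9}, which has 9 elements.

9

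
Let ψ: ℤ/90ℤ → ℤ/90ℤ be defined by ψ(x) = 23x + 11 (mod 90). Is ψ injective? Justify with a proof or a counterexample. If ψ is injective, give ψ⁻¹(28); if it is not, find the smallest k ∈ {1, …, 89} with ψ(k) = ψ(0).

79

Suppose ψ(x_1) = ψ(x_2) in ℤ/90ℤ. Then 23x_1 + 11 ≡ 23x_2 + 11 (mod 90), hence 23(x_1 − x_2) ≡ 0 (mod 90).
Since gcd(23, 90) = 1, 23 is invertible modulo 90, therefore x_1 − x_2 ≡ 0 (mod 90), i.e. x_1 = x_2.
Hence ψ is injective.
We now compute 23⁻¹ mod 90 explicitly. Euclid's algorithm: 90 = 3·23 + 21, 23 = 1·21 + 2, 21 = 10·2 + 1; back-substituting gives 1 = 47·23 − 12·90, so 23⁻¹ ≡ 47 (mod 90).
Since ψ is injective, we compute ψ⁻¹(28): solve 23x + 11 ≡ 28 (mod 90), i.e. 23x ≡ 17 (mod 90).
Multiplying by 23⁻¹ = 47 gives x ≡ 47·17 = 799 = 8·90 + 79 ≡ 79 (mod 90).
Check: ψ(79) = 23·79 + 11 = 1828 = 20·90 + 28 ≡ 28 (mod 90).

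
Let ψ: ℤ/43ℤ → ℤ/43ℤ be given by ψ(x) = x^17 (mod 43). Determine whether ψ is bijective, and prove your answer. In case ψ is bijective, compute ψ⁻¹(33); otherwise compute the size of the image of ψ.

Since 43 is prime, the nonzero elements of ℤ/43ℤ form a cyclic group of order 42.
As gcd(17, 42) = 1, raising to the 17th power is a bijection on this group: if x_1^17 ≡ x_2^17 then (x_1x_2^{−1})^17 = 1, and the only element of order dividing gcd(17, 42) = 1 is 1, so x_1 = x_2.
With ψ(0) = 0 this makes ψ injective on all of ℤ/43ℤ, hence bijective (finite equal-size domain and codomain). In particular ψ is bijective.
Since ψ is bijective, we find the preimage of 33. The inverse of x ↦ x^17 on (ℤ/43ℤ)^× is x ↦ x^5, because 17·5 = 85 = 2·42 + 1 ≡ 1 (mod 42) and x^{42} = 1 for x ≠ 0 (Fermat). So ψ⁻¹(33) = 33^5 mod 43.
Repeated squaring mod 43: 33^1 ≡ 33, 33^2 ≡ 33² = 1089 ≡ 14, 33^4 ≡ 14² = 196 ≡ 24. Since 5 = 4 + 1, 33^5 ≡ 24·33: 24·33 = 792 ≡ 18. So 33^5 ≡ 18 (mod 43).
Hence ψ⁻¹(33) = 18.

18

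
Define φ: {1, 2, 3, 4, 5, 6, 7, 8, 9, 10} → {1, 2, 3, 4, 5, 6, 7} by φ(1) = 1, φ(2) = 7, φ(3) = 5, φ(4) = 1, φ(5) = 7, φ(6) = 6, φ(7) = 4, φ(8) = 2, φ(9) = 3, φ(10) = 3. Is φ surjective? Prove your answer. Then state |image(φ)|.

7

Every element of the codomain has a preimage: 1 = φ(1), 2 = φ(8), 3 = φ(9), 4 = φ(7), 5 = φ(3), 6 = φ(6), 7 = φ(2).
So φ is surjective.
The image of φ is {1, 2, 3, 4, 5, 6, 7}, which has 7 elements.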